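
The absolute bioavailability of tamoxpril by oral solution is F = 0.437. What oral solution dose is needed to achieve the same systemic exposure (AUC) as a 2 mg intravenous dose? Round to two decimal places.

D_oral = 4.58 mg

For equal systemic exposure: F × D_ev = D_iv
D_ev = D_iv / F = 2 / 0.437 = 4.57666 mg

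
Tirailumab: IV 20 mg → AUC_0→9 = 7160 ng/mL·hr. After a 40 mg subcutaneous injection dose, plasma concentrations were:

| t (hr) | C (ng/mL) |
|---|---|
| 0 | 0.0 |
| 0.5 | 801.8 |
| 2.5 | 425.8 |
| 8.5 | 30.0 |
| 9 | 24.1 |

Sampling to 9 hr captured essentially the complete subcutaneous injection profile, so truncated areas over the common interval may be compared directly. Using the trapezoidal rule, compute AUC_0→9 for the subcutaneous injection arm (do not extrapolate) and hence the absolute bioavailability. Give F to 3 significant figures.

F = 0.196

Trapezoidal AUC_0→9 (subcutaneous injection):
  [0→0.5]: (0.0+801.8)/2 × 0.5 = 200.45
  [0.5→2.5]: (801.8+425.8)/2 × 2 = 1227.6
  [2.5→8.5]: (425.8+30.0)/2 × 6 = 1367.4
  [8.5→9]: (30.0+24.1)/2 × 0.5 = 13.525
  Sum = 2808.975 ng/mL·hr
F = (AUC_ev/D_ev)/(AUC_iv/D_iv) = (2808.975/40)/(7160/20) = 70.224375/358 = 0.1962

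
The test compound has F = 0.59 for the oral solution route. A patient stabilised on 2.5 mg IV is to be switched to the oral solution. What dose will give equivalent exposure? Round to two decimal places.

D_oral = 4.24 mg

For equal systemic exposure: F × D_ev = D_iv
D_ev = D_iv / F = 2.5 / 0.59 = 4.23729 mg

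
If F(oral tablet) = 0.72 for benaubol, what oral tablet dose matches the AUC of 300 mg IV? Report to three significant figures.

For equal systemic exposure: F × D_ev = D_iv
D_ev = D_iv / F = 300 / 0.72 = 416.667 mg

D_oral = 417 mg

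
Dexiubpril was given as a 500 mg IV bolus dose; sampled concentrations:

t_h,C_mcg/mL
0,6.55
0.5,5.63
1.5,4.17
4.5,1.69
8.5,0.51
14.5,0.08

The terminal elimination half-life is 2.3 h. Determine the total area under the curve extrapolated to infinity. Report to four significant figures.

Trapezoidal AUC_0→14.5:
  [0→0.5]: (6.55+5.63)/2 × 0.5 = 3.045
  [0.5→1.5]: (5.63+4.17)/2 × 1 = 4.9
  [1.5→4.5]: (4.17+1.69)/2 × 3 = 8.79
  [4.5→8.5]: (1.69+0.51)/2 × 4 = 4.4
  [8.5→14.5]: (0.51+0.08)/2 × 6 = 1.77
  Sum = 22.905 mcg/mL·h
k_e = ln2 / t½ = 0.693147 / 2.3 = 0.3014 h^-1
Extrapolated tail: C_last / k_e = 0.08 / 0.3014 = 0.265
AUC_0→∞ = 22.905 + 0.265 = 23.17 mcg/mL·h

AUC = 23.17 mcg/mL·h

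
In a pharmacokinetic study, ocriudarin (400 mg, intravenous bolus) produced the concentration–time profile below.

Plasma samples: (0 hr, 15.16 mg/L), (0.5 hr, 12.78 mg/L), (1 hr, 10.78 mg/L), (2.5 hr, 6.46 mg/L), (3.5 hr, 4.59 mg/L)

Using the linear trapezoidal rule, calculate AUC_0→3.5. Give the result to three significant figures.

AUC = 31.3 mg/L·hr

Trapezoidal AUC_0→3.5:
  [0→0.5]: (15.16+12.78)/2 × 0.5 = 6.985
  [0.5→1]: (12.78+10.78)/2 × 0.5 = 5.89
  [1→2.5]: (10.78+6.46)/2 × 1.5 = 12.93
  [2.5→3.5]: (6.46+4.59)/2 × 1 = 5.525
  Sum = 31.33 mg/L·hr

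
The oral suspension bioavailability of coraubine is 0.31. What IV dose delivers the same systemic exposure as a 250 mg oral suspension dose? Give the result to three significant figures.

Systemic exposure from an extravascular dose = F × D_ev, so the equivalent IV dose is F × D_ev.
D_iv = F × D_ev = 0.31 × 250 = 77.5 mg

D_iv = 77.5 mg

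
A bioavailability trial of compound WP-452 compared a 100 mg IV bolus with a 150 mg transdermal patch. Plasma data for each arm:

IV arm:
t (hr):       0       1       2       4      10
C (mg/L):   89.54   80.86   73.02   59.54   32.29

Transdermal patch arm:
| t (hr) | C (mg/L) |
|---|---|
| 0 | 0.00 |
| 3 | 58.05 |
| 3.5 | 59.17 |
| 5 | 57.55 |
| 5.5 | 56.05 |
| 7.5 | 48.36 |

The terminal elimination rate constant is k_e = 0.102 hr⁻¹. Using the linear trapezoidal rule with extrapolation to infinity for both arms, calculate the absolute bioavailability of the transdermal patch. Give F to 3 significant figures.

Trapezoidal AUC_0→10 (IV):
  [0→1]: (89.54+80.86)/2 × 1 = 85.2
  [1→2]: (80.86+73.02)/2 × 1 = 76.94
  [2→4]: (73.02+59.54)/2 × 2 = 132.56
  [4→10]: (59.54+32.29)/2 × 6 = 275.49
  Sum = 570.19 mg/L·hr
IV tail: 32.29/0.102 = 316.569; AUC_iv,0→∞ = 570.19 + 316.569 = 886.759 mg/L·hr
Trapezoidal AUC_0→7.5 (transdermal patch):
  [0→3]: (0.00+58.05)/2 × 3 = 87.075
  [3→3.5]: (58.05+59.17)/2 × 0.5 = 29.305
  [3.5→5]: (59.17+57.55)/2 × 1.5 = 87.54
  [5→5.5]: (57.55+56.05)/2 × 0.5 = 28.4
  [5.5→7.5]: (56.05+48.36)/2 × 2 = 104.41
  Sum = 336.73 mg/L·hr
transdermal patch tail: 48.36/0.102 = 474.118; AUC_ev,0→∞ = 336.73 + 474.118 = 810.848 mg/L·hr
F = (AUC_ev/D_ev)/(AUC_iv/D_iv) = (810.848/150)/(886.759/100) = 5.40565/8.86759 = 0.6096

F = 0.610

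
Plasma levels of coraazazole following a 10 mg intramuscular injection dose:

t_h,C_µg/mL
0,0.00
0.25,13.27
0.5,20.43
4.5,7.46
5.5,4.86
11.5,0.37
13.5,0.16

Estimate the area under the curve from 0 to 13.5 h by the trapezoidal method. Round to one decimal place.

AUC = 84.0 µg/mL·h

Trapezoidal AUC_0→13.5:
  [0→0.25]: (0.00+13.27)/2 × 0.25 = 1.65875
  [0.25→0.5]: (13.27+20.43)/2 × 0.25 = 4.2125
  [0.5→4.5]: (20.43+7.46)/2 × 4 = 55.78
  [4.5→5.5]: (7.46+4.86)/2 × 1 = 6.16
  [5.5→11.5]: (4.86+0.37)/2 × 6 = 15.69
  [11.5→13.5]: (0.37+0.16)/2 × 2 = 0.53
  Sum = 84.03125 µg/mL·h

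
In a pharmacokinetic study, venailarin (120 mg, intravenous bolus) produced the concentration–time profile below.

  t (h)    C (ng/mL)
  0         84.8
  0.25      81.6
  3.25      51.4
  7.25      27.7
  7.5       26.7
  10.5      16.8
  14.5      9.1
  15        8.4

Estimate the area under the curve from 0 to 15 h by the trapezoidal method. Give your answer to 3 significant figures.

Trapezoidal AUC_0→15:
  [0→0.25]: (84.8+81.6)/2 × 0.25 = 20.8
  [0.25→3.25]: (81.6+51.4)/2 × 3 = 199.5
  [3.25→7.25]: (51.4+27.7)/2 × 4 = 158.2
  [7.25→7.5]: (27.7+26.7)/2 × 0.25 = 6.8
  [7.5→10.5]: (26.7+16.8)/2 × 3 = 65.25
  [10.5→14.5]: (16.8+9.1)/2 × 4 = 51.8
  [14.5→15]: (9.1+8.4)/2 × 0.5 = 4.375
  Sum = 506.725 ng/mL·h

AUC = 507 ng/mL·h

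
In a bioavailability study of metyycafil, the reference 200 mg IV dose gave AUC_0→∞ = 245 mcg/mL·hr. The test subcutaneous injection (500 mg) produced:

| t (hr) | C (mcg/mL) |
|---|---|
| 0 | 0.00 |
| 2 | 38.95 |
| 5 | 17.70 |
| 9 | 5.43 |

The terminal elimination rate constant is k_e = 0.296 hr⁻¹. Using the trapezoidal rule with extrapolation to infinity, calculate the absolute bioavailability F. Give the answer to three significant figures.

F = 0.308

Trapezoidal AUC_0→9 (subcutaneous injection):
  [0→2]: (0.00+38.95)/2 × 2 = 38.95
  [2→5]: (38.95+17.70)/2 × 3 = 84.975
  [5→9]: (17.70+5.43)/2 × 4 = 46.26
  Sum = 170.185 mcg/mL·hr
Tail: C_last/k_e = 5.43/0.296 = 18.345
AUC_0→∞ (subcutaneous injection) = 170.185 + 18.345 = 188.53 mcg/mL·hr
F = (AUC_ev/D_ev)/(AUC_iv/D_iv) = (188.53/500)/(245/200) = 0.37706/1.225 = 0.3078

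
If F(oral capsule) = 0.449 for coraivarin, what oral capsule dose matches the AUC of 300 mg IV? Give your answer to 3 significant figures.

For equal systemic exposure: F × D_ev = D_iv
D_ev = D_iv / F = 300 / 0.449 = 668.151 mg

D_oral = 668 mg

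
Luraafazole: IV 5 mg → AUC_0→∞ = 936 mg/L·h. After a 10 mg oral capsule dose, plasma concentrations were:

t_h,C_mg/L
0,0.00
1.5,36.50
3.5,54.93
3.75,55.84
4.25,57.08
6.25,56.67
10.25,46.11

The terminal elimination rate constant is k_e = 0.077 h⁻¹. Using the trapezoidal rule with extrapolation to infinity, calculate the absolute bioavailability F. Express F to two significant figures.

F = 0.58

Trapezoidal AUC_0→10.25 (oral capsule):
  [0→1.5]: (0.00+36.50)/2 × 1.5 = 27.375
  [1.5→3.5]: (36.50+54.93)/2 × 2 = 91.43
  [3.5→3.75]: (54.93+55.84)/2 × 0.25 = 13.84625
  [3.75→4.25]: (55.84+57.08)/2 × 0.5 = 28.23
  [4.25→6.25]: (57.08+56.67)/2 × 2 = 113.75
  [6.25→10.25]: (56.67+46.11)/2 × 4 = 205.56
  Sum = 480.19125 mg/L·h
Tail: C_last/k_e = 46.11/0.077 = 598.831
AUC_0→∞ (oral capsule) = 480.19125 + 598.831 = 1079.02225 mg/L·h
F = (AUC_ev/D_ev)/(AUC_iv/D_iv) = (1079.02225/10)/(936/5) = 107.902/187.2 = 0.5764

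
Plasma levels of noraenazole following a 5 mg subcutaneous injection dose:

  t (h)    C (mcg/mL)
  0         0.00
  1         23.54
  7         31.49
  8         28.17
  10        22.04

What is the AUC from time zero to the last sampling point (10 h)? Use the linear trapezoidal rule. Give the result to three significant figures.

Trapezoidal AUC_0→10:
  [0→1]: (0.00+23.54)/2 × 1 = 11.77
  [1→7]: (23.54+31.49)/2 × 6 = 165.09
  [7→8]: (31.49+28.17)/2 × 1 = 29.83
  [8→10]: (28.17+22.04)/2 × 2 = 50.21
  Sum = 256.9 mcg/mL·h

AUC = 257 mcg/mL·h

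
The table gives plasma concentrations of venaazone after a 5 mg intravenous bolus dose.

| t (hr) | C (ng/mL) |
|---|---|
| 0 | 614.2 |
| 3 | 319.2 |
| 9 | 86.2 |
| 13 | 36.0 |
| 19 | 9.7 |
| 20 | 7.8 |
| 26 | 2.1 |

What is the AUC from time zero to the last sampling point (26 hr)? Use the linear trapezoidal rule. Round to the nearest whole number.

AUC = 3036 ng/mL·hr

Trapezoidal AUC_0→26:
  [0→3]: (614.2+319.2)/2 × 3 = 1400.1
  [3→9]: (319.2+86.2)/2 × 6 = 1216.2
  [9→13]: (86.2+36.0)/2 × 4 = 244.4
  [13→19]: (36.0+9.7)/2 × 6 = 137.1
  [19→20]: (9.7+7.8)/2 × 1 = 8.75
  [20→26]: (7.8+2.1)/2 × 6 = 29.7
  Sum = 3036.25 ng/mL·hr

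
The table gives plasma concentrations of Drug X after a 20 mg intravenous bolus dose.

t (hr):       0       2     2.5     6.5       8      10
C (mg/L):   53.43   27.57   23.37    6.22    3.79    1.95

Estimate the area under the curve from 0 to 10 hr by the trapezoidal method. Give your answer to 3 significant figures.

AUC = 166 mg/L·hr

Trapezoidal AUC_0→10:
  [0→2]: (53.43+27.57)/2 × 2 = 81.0
  [2→2.5]: (27.57+23.37)/2 × 0.5 = 12.735
  [2.5→6.5]: (23.37+6.22)/2 × 4 = 59.18
  [6.5→8]: (6.22+3.79)/2 × 1.5 = 7.5075
  [8→10]: (3.79+1.95)/2 × 2 = 5.74
  Sum = 166.1625 mg/L·hr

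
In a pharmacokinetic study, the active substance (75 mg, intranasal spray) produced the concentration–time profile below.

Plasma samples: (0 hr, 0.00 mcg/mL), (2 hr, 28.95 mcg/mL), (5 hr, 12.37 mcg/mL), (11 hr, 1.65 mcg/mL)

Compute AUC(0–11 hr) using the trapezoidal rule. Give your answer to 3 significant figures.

AUC = 133 mcg/mL·hr

Trapezoidal AUC_0→11:
  [0→2]: (0.00+28.95)/2 × 2 = 28.95
  [2→5]: (28.95+12.37)/2 × 3 = 61.98
  [5→11]: (12.37+1.65)/2 × 6 = 42.06
  Sum = 132.99 mcg/mL·hr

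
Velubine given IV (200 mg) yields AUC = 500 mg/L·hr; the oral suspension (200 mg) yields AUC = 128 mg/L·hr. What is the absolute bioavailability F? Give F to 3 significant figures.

F = 0.256

F = (AUC_ev / D_ev) / (AUC_iv / D_iv)
  = (128/200) / (500/200)
  = 0.64 / 2.5 = 0.2560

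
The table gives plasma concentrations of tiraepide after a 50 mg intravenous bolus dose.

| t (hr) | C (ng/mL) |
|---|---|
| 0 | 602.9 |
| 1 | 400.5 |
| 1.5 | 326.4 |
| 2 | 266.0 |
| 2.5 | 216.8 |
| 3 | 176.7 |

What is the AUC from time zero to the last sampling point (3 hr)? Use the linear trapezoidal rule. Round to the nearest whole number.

AUC = 1051 ng/mL·hr

Trapezoidal AUC_0→3:
  [0→1]: (602.9+400.5)/2 × 1 = 501.7
  [1→1.5]: (400.5+326.4)/2 × 0.5 = 181.725
  [1.5→2]: (326.4+266.0)/2 × 0.5 = 148.1
  [2→2.5]: (266.0+216.8)/2 × 0.5 = 120.7
  [2.5→3]: (216.8+176.7)/2 × 0.5 = 98.375
  Sum = 1050.6 ng/mL·hr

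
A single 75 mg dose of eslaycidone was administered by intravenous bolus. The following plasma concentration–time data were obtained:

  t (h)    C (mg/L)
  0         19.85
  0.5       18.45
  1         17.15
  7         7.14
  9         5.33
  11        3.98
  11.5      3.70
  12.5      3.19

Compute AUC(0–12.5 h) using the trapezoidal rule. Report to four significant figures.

AUC = 118.5 mg/L·h

Trapezoidal AUC_0→12.5:
  [0→0.5]: (19.85+18.45)/2 × 0.5 = 9.575
  [0.5→1]: (18.45+17.15)/2 × 0.5 = 8.9
  [1→7]: (17.15+7.14)/2 × 6 = 72.87
  [7→9]: (7.14+5.33)/2 × 2 = 12.47
  [9→11]: (5.33+3.98)/2 × 2 = 9.31
  [11→11.5]: (3.98+3.70)/2 × 0.5 = 1.92
  [11.5→12.5]: (3.70+3.19)/2 × 1 = 3.445
  Sum = 118.49 mg/L·h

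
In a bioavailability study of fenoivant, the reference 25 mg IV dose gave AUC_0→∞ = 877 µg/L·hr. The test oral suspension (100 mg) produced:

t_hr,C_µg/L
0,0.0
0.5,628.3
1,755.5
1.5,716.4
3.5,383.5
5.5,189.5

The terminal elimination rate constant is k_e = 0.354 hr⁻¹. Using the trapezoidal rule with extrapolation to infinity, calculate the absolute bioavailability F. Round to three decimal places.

F = 0.878

Trapezoidal AUC_0→5.5 (oral suspension):
  [0→0.5]: (0.0+628.3)/2 × 0.5 = 157.075
  [0.5→1]: (628.3+755.5)/2 × 0.5 = 345.95
  [1→1.5]: (755.5+716.4)/2 × 0.5 = 367.975
  [1.5→3.5]: (716.4+383.5)/2 × 2 = 1099.9
  [3.5→5.5]: (383.5+189.5)/2 × 2 = 573.0
  Sum = 2543.9 µg/L·hr
Tail: C_last/k_e = 189.5/0.354 = 535.311
AUC_0→∞ (oral suspension) = 2543.9 + 535.311 = 3079.211 µg/L·hr
F = (AUC_ev/D_ev)/(AUC_iv/D_iv) = (3079.211/100)/(877/25) = 30.79211/35.08 = 0.8778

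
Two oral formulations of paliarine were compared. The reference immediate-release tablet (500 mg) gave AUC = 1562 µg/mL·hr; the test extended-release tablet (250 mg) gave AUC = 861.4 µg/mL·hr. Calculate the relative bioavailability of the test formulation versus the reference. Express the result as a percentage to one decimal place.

F_rel = (AUC_test/D_test) / (AUC_ref/D_ref)
      = (861.4/250) / (1562/500)
      = 3.4456 / 3.124 = 1.1029 = 110.29%

F_rel = 110.3%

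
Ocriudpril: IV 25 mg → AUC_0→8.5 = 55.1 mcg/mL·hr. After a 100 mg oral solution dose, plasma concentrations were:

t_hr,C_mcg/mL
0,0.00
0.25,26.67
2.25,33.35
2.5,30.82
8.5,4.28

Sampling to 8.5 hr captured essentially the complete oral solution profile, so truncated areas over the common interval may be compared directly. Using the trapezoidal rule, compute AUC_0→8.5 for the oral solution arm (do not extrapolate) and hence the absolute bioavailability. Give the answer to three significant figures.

Trapezoidal AUC_0→8.5 (oral solution):
  [0→0.25]: (0.00+26.67)/2 × 0.25 = 3.33375
  [0.25→2.25]: (26.67+33.35)/2 × 2 = 60.02
  [2.25→2.5]: (33.35+30.82)/2 × 0.25 = 8.02125
  [2.5→8.5]: (30.82+4.28)/2 × 6 = 105.3
  Sum = 176.675 mcg/mL·hr
F = (AUC_ev/D_ev)/(AUC_iv/D_iv) = (176.675/100)/(55.1/25) = 1.76675/2.204 = 0.8016

F = 0.802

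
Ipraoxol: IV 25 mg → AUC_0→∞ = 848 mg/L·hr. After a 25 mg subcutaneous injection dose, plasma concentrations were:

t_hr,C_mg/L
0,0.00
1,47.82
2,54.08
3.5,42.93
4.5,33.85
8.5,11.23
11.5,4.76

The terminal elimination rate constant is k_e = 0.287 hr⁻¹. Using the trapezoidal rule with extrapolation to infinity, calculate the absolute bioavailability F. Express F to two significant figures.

F = 0.37

Trapezoidal AUC_0→11.5 (subcutaneous injection):
  [0→1]: (0.00+47.82)/2 × 1 = 23.91
  [1→2]: (47.82+54.08)/2 × 1 = 50.95
  [2→3.5]: (54.08+42.93)/2 × 1.5 = 72.7575
  [3.5→4.5]: (42.93+33.85)/2 × 1 = 38.39
  [4.5→8.5]: (33.85+11.23)/2 × 4 = 90.16
  [8.5→11.5]: (11.23+4.76)/2 × 3 = 23.985
  Sum = 300.1525 mg/L·hr
Tail: C_last/k_e = 4.76/0.287 = 16.585
AUC_0→∞ (subcutaneous injection) = 300.1525 + 16.585 = 316.7375 mg/L·hr
F = (AUC_ev/D_ev)/(AUC_iv/D_iv) = (316.7375/25)/(848/25) = 12.6695/33.92 = 0.3735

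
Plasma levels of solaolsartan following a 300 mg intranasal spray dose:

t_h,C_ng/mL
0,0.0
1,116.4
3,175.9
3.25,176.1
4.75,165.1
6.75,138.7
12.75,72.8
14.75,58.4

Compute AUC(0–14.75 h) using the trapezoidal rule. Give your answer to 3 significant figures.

Trapezoidal AUC_0→14.75:
  [0→1]: (0.0+116.4)/2 × 1 = 58.2
  [1→3]: (116.4+175.9)/2 × 2 = 292.3
  [3→3.25]: (175.9+176.1)/2 × 0.25 = 44.0
  [3.25→4.75]: (176.1+165.1)/2 × 1.5 = 255.9
  [4.75→6.75]: (165.1+138.7)/2 × 2 = 303.8
  [6.75→12.75]: (138.7+72.8)/2 × 6 = 634.5
  [12.75→14.75]: (72.8+58.4)/2 × 2 = 131.2
  Sum = 1719.9 ng/mL·h

AUC = 1720 ng/mL·h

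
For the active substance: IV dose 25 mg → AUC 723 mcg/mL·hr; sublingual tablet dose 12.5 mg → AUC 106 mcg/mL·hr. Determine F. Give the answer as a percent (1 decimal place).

F = (AUC_ev / D_ev) / (AUC_iv / D_iv)
  = (106/12.5) / (723/25)
  = 8.48 / 28.92 = 0.2932
  = 29.32%

F = 29.3%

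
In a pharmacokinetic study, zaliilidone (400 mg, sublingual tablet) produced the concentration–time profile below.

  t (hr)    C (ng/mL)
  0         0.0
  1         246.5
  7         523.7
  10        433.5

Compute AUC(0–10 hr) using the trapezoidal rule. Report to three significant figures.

AUC = 3870 ng/mL·hr

Trapezoidal AUC_0→10:
  [0→1]: (0.0+246.5)/2 × 1 = 123.25
  [1→7]: (246.5+523.7)/2 × 6 = 2310.6
  [7→10]: (523.7+433.5)/2 × 3 = 1435.8
  Sum = 3869.65 ng/mL·hr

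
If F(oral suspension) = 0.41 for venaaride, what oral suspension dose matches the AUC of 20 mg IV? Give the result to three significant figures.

For equal systemic exposure: F × D_ev = D_iv
D_ev = D_iv / F = 20 / 0.41 = 48.7805 mg

D_oral = 48.8 mg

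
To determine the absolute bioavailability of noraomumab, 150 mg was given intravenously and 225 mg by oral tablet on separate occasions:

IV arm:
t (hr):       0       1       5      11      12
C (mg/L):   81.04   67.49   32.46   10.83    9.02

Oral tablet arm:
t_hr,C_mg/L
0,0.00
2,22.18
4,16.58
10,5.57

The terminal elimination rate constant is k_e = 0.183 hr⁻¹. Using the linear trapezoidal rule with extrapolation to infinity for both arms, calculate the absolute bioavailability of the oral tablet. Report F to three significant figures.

F = 0.227

Trapezoidal AUC_0→12 (IV):
  [0→1]: (81.04+67.49)/2 × 1 = 74.265
  [1→5]: (67.49+32.46)/2 × 4 = 199.9
  [5→11]: (32.46+10.83)/2 × 6 = 129.87
  [11→12]: (10.83+9.02)/2 × 1 = 9.925
  Sum = 413.96 mg/L·hr
IV tail: 9.02/0.183 = 49.290; AUC_iv,0→∞ = 413.96 + 49.290 = 463.25 mg/L·hr
Trapezoidal AUC_0→10 (oral tablet):
  [0→2]: (0.00+22.18)/2 × 2 = 22.18
  [2→4]: (22.18+16.58)/2 × 2 = 38.76
  [4→10]: (16.58+5.57)/2 × 6 = 66.45
  Sum = 127.39 mg/L·hr
oral tablet tail: 5.57/0.183 = 30.437; AUC_ev,0→∞ = 127.39 + 30.437 = 157.827 mg/L·hr
F = (AUC_ev/D_ev)/(AUC_iv/D_iv) = (157.827/225)/(463.25/150) = 0.701453/3.08833 = 0.2271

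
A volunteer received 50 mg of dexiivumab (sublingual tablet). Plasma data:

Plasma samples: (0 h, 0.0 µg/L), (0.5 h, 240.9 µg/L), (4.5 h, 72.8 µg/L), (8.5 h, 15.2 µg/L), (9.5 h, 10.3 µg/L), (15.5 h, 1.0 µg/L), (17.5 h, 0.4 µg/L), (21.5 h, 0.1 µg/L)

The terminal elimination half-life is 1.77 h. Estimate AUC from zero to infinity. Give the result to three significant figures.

AUC = 913 µg/L·h

Trapezoidal AUC_0→21.5:
  [0→0.5]: (0.0+240.9)/2 × 0.5 = 60.225
  [0.5→4.5]: (240.9+72.8)/2 × 4 = 627.4
  [4.5→8.5]: (72.8+15.2)/2 × 4 = 176.0
  [8.5→9.5]: (15.2+10.3)/2 × 1 = 12.75
  [9.5→15.5]: (10.3+1.0)/2 × 6 = 33.9
  [15.5→17.5]: (1.0+0.4)/2 × 2 = 1.4
  [17.5→21.5]: (0.4+0.1)/2 × 4 = 1.0
  Sum = 912.675 µg/L·h
k_e = ln2 / t½ = 0.693147 / 1.77 = 0.3916 h^-1
Extrapolated tail: C_last / k_e = 0.1 / 0.3916 = 0.255
AUC_0→∞ = 912.675 + 0.255 = 912.93 µg/L·h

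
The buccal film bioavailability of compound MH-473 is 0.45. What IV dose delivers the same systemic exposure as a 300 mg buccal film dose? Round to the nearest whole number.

Systemic exposure from an extravascular dose = F × D_ev, so the equivalent IV dose is F × D_ev.
D_iv = F × D_ev = 0.45 × 300 = 135 mg

D_iv = 135 mg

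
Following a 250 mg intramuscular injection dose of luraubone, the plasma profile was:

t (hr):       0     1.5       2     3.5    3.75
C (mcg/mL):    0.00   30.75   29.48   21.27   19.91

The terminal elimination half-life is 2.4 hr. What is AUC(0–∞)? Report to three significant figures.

Trapezoidal AUC_0→3.75:
  [0→1.5]: (0.00+30.75)/2 × 1.5 = 23.0625
  [1.5→2]: (30.75+29.48)/2 × 0.5 = 15.0575
  [2→3.5]: (29.48+21.27)/2 × 1.5 = 38.0625
  [3.5→3.75]: (21.27+19.91)/2 × 0.25 = 5.1475
  Sum = 81.33 mcg/mL·hr
k_e = ln2 / t½ = 0.693147 / 2.4 = 0.2888 hr^-1
Extrapolated tail: C_last / k_e = 19.91 / 0.2888 = 68.940
AUC_0→∞ = 81.33 + 68.940 = 150.27 mcg/mL·hr

AUC = 150 mcg/mL·hr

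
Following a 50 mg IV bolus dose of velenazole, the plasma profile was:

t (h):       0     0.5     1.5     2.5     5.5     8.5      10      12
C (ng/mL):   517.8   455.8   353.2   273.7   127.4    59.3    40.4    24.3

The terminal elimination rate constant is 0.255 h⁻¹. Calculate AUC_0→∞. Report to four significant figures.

Trapezoidal AUC_0→12:
  [0→0.5]: (517.8+455.8)/2 × 0.5 = 243.4
  [0.5→1.5]: (455.8+353.2)/2 × 1 = 404.5
  [1.5→2.5]: (353.2+273.7)/2 × 1 = 313.45
  [2.5→5.5]: (273.7+127.4)/2 × 3 = 601.65
  [5.5→8.5]: (127.4+59.3)/2 × 3 = 280.05
  [8.5→10]: (59.3+40.4)/2 × 1.5 = 74.775
  [10→12]: (40.4+24.3)/2 × 2 = 64.7
  Sum = 1982.525 ng/mL·h
Extrapolated tail: C_last / k_e = 24.3 / 0.255 = 95.294
AUC_0→∞ = 1982.525 + 95.294 = 2077.819 ng/mL·h

AUC = 2078 ng/mL·h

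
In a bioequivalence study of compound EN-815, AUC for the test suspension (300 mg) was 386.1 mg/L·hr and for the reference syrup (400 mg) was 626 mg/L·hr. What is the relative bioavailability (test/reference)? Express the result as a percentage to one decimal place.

F_rel = (AUC_test/D_test) / (AUC_ref/D_ref)
      = (386.1/300) / (626/400)
      = 1.287 / 1.565 = 0.8224 = 82.24%

F_rel = 82.2%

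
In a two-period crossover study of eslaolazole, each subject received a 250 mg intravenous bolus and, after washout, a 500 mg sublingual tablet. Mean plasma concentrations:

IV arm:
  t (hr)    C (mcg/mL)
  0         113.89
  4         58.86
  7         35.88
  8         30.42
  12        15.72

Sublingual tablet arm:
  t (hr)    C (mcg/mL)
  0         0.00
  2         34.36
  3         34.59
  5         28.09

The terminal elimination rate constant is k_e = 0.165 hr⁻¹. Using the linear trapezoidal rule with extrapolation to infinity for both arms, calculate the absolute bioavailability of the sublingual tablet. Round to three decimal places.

F = 0.213

Trapezoidal AUC_0→12 (IV):
  [0→4]: (113.89+58.86)/2 × 4 = 345.5
  [4→7]: (58.86+35.88)/2 × 3 = 142.11
  [7→8]: (35.88+30.42)/2 × 1 = 33.15
  [8→12]: (30.42+15.72)/2 × 4 = 92.28
  Sum = 613.04 mcg/mL·hr
IV tail: 15.72/0.165 = 95.273; AUC_iv,0→∞ = 613.04 + 95.273 = 708.313 mcg/mL·hr
Trapezoidal AUC_0→5 (sublingual tablet):
  [0→2]: (0.00+34.36)/2 × 2 = 34.36
  [2→3]: (34.36+34.59)/2 × 1 = 34.475
  [3→5]: (34.59+28.09)/2 × 2 = 62.68
  Sum = 131.515 mcg/mL·hr
sublingual tablet tail: 28.09/0.165 = 170.242; AUC_ev,0→∞ = 131.515 + 170.242 = 301.757 mcg/mL·hr
F = (AUC_ev/D_ev)/(AUC_iv/D_iv) = (301.757/500)/(708.313/250) = 0.603514/2.833252 = 0.2130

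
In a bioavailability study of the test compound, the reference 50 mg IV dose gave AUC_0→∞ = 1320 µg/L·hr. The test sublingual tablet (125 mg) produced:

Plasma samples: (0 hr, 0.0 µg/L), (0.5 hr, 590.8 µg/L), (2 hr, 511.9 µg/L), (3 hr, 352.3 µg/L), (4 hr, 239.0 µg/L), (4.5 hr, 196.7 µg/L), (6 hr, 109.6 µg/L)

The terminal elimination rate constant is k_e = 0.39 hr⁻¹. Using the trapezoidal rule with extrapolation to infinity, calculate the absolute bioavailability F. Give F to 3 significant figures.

F = 0.704

Trapezoidal AUC_0→6 (sublingual tablet):
  [0→0.5]: (0.0+590.8)/2 × 0.5 = 147.7
  [0.5→2]: (590.8+511.9)/2 × 1.5 = 827.025
  [2→3]: (511.9+352.3)/2 × 1 = 432.1
  [3→4]: (352.3+239.0)/2 × 1 = 295.65
  [4→4.5]: (239.0+196.7)/2 × 0.5 = 108.925
  [4.5→6]: (196.7+109.6)/2 × 1.5 = 229.725
  Sum = 2041.125 µg/L·hr
Tail: C_last/k_e = 109.6/0.39 = 281.026
AUC_0→∞ (sublingual tablet) = 2041.125 + 281.026 = 2322.151 µg/L·hr
F = (AUC_ev/D_ev)/(AUC_iv/D_iv) = (2322.151/125)/(1320/50) = 18.577208/26.4 = 0.7037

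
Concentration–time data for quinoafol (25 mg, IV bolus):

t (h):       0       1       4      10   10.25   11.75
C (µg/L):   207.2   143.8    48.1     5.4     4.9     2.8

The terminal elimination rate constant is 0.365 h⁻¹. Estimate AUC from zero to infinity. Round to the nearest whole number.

AUC = 639 µg/L·h

Trapezoidal AUC_0→11.75:
  [0→1]: (207.2+143.8)/2 × 1 = 175.5
  [1→4]: (143.8+48.1)/2 × 3 = 287.85
  [4→10]: (48.1+5.4)/2 × 6 = 160.5
  [10→10.25]: (5.4+4.9)/2 × 0.25 = 1.2875
  [10.25→11.75]: (4.9+2.8)/2 × 1.5 = 5.775
  Sum = 630.9125 µg/L·h
Extrapolated tail: C_last / k_e = 2.8 / 0.365 = 7.671
AUC_0→∞ = 630.9125 + 7.671 = 638.5835 µg/L·h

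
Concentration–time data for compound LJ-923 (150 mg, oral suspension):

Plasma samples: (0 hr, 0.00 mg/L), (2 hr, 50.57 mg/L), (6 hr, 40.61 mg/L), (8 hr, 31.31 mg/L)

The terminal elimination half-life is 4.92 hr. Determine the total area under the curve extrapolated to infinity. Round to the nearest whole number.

AUC = 527 mg/L·hr

Trapezoidal AUC_0→8:
  [0→2]: (0.00+50.57)/2 × 2 = 50.57
  [2→6]: (50.57+40.61)/2 × 4 = 182.36
  [6→8]: (40.61+31.31)/2 × 2 = 71.92
  Sum = 304.85 mg/L·hr
k_e = ln2 / t½ = 0.693147 / 4.92 = 0.1409 hr^-1
Extrapolated tail: C_last / k_e = 31.31 / 0.1409 = 222.214
AUC_0→∞ = 304.85 + 222.214 = 527.064 mg/L·hr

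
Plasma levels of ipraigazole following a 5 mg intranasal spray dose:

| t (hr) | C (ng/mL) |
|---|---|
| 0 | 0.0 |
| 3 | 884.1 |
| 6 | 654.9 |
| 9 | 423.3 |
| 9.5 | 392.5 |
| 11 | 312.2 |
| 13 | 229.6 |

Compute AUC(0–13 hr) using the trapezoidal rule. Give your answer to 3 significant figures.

AUC = 6530 ng/mL·hr

Trapezoidal AUC_0→13:
  [0→3]: (0.0+884.1)/2 × 3 = 1326.15
  [3→6]: (884.1+654.9)/2 × 3 = 2308.5
  [6→9]: (654.9+423.3)/2 × 3 = 1617.3
  [9→9.5]: (423.3+392.5)/2 × 0.5 = 203.95
  [9.5→11]: (392.5+312.2)/2 × 1.5 = 528.525
  [11→13]: (312.2+229.6)/2 × 2 = 541.8
  Sum = 6526.225 ng/mL·hr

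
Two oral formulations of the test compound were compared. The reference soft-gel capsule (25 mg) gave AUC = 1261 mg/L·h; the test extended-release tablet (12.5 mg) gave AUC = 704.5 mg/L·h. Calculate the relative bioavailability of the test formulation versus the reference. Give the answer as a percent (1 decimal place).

F_rel = (AUC_test/D_test) / (AUC_ref/D_ref)
      = (704.5/12.5) / (1261/25)
      = 56.36 / 50.44 = 1.1174 = 111.74%

F_rel = 111.7%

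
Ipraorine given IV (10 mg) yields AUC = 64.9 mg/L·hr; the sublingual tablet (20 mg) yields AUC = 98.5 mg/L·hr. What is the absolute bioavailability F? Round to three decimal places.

F = 0.759

F = (AUC_ev / D_ev) / (AUC_iv / D_iv)
  = (98.5/20) / (64.9/10)
  = 4.925 / 6.49 = 0.7589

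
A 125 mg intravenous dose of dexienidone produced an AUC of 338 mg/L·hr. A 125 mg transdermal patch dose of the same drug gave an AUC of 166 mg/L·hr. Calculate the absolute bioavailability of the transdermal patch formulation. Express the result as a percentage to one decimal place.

F = (AUC_ev / D_ev) / (AUC_iv / D_iv)
  = (166/125) / (338/125)
  = 1.328 / 2.704 = 0.4911
  = 49.11%

F = 49.1%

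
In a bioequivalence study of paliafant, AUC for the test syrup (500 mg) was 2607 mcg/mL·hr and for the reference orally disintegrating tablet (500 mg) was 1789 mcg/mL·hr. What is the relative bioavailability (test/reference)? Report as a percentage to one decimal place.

F_rel = (AUC_test/D_test) / (AUC_ref/D_ref)
      = (2607/500) / (1789/500)
      = 5.214 / 3.578 = 1.4572 = 145.72%

F_rel = 145.7%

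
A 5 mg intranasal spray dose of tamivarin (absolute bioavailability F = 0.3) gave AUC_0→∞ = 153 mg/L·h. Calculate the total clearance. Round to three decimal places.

CL = F × Dose / AUC_0→∞
   = 0.3 × 5 / 153 = 0.00980392 L/h

CL = 0.010 L/h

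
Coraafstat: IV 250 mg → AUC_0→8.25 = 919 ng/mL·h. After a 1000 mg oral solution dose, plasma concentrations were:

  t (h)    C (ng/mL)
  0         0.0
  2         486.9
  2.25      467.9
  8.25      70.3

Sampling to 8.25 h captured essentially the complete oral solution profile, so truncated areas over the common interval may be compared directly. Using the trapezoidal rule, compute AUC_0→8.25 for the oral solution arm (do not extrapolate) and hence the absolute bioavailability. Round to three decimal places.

Trapezoidal AUC_0→8.25 (oral solution):
  [0→2]: (0.0+486.9)/2 × 2 = 486.9
  [2→2.25]: (486.9+467.9)/2 × 0.25 = 119.35
  [2.25→8.25]: (467.9+70.3)/2 × 6 = 1614.6
  Sum = 2220.85 ng/mL·h
F = (AUC_ev/D_ev)/(AUC_iv/D_iv) = (2220.85/1000)/(919/250) = 2.22085/3.676 = 0.6041

F = 0.604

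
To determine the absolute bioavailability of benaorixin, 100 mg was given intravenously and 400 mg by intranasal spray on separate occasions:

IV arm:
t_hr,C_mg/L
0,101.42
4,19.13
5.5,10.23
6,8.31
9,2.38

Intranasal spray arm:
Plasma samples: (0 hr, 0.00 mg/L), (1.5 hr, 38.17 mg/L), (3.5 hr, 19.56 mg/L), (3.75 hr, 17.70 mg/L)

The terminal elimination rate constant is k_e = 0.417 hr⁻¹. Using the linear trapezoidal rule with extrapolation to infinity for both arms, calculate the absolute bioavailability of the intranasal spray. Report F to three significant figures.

F = 0.115

Trapezoidal AUC_0→9 (IV):
  [0→4]: (101.42+19.13)/2 × 4 = 241.1
  [4→5.5]: (19.13+10.23)/2 × 1.5 = 22.02
  [5.5→6]: (10.23+8.31)/2 × 0.5 = 4.635
  [6→9]: (8.31+2.38)/2 × 3 = 16.035
  Sum = 283.79 mg/L·hr
IV tail: 2.38/0.417 = 5.707; AUC_iv,0→∞ = 283.79 + 5.707 = 289.497 mg/L·hr
Trapezoidal AUC_0→3.75 (intranasal spray):
  [0→1.5]: (0.00+38.17)/2 × 1.5 = 28.6275
  [1.5→3.5]: (38.17+19.56)/2 × 2 = 57.73
  [3.5→3.75]: (19.56+17.70)/2 × 0.25 = 4.6575
  Sum = 91.015 mg/L·hr
intranasal spray tail: 17.70/0.417 = 42.446; AUC_ev,0→∞ = 91.015 + 42.446 = 133.461 mg/L·hr
F = (AUC_ev/D_ev)/(AUC_iv/D_iv) = (133.461/400)/(289.497/100) = 0.3336525/2.89497 = 0.1153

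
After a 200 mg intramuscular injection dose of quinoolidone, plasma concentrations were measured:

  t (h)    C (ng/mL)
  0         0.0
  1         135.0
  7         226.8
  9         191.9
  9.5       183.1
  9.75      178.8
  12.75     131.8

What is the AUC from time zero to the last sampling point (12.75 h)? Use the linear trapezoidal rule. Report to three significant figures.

Trapezoidal AUC_0→12.75:
  [0→1]: (0.0+135.0)/2 × 1 = 67.5
  [1→7]: (135.0+226.8)/2 × 6 = 1085.4
  [7→9]: (226.8+191.9)/2 × 2 = 418.7
  [9→9.5]: (191.9+183.1)/2 × 0.5 = 93.75
  [9.5→9.75]: (183.1+178.8)/2 × 0.25 = 45.2375
  [9.75→12.75]: (178.8+131.8)/2 × 3 = 465.9
  Sum = 2176.4875 ng/mL·h

AUC = 2180 ng/mL·h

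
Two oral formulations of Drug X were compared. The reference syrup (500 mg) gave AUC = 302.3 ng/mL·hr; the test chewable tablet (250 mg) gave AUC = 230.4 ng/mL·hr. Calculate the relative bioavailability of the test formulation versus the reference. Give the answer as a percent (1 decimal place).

F_rel = 152.4%

F_rel = (AUC_test/D_test) / (AUC_ref/D_ref)
      = (230.4/250) / (302.3/500)
      = 0.9216 / 0.6046 = 1.5243 = 152.43%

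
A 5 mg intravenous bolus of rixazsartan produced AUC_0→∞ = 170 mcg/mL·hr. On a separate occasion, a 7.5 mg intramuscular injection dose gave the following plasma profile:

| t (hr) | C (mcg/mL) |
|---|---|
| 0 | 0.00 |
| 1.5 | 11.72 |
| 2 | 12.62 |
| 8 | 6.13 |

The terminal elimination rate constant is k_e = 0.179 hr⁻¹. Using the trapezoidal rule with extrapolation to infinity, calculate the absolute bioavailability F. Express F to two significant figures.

Trapezoidal AUC_0→8 (intramuscular injection):
  [0→1.5]: (0.00+11.72)/2 × 1.5 = 8.79
  [1.5→2]: (11.72+12.62)/2 × 0.5 = 6.085
  [2→8]: (12.62+6.13)/2 × 6 = 56.25
  Sum = 71.125 mcg/mL·hr
Tail: C_last/k_e = 6.13/0.179 = 34.246
AUC_0→∞ (intramuscular injection) = 71.125 + 34.246 = 105.371 mcg/mL·hr
F = (AUC_ev/D_ev)/(AUC_iv/D_iv) = (105.371/7.5)/(170/5) = 14.0495/34 = 0.4132

F = 0.41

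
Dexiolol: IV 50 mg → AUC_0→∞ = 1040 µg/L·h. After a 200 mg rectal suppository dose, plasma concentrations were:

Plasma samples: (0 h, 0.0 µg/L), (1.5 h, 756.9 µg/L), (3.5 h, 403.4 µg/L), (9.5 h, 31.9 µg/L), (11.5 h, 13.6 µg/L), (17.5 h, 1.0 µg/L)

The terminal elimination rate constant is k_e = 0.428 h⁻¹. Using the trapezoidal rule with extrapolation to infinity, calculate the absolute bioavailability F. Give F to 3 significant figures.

Trapezoidal AUC_0→17.5 (rectal suppository):
  [0→1.5]: (0.0+756.9)/2 × 1.5 = 567.675
  [1.5→3.5]: (756.9+403.4)/2 × 2 = 1160.3
  [3.5→9.5]: (403.4+31.9)/2 × 6 = 1305.9
  [9.5→11.5]: (31.9+13.6)/2 × 2 = 45.5
  [11.5→17.5]: (13.6+1.0)/2 × 6 = 43.8
  Sum = 3123.175 µg/L·h
Tail: C_last/k_e = 1.0/0.428 = 2.336
AUC_0→∞ (rectal suppository) = 3123.175 + 2.336 = 3125.511 µg/L·h
F = (AUC_ev/D_ev)/(AUC_iv/D_iv) = (3125.511/200)/(1040/50) = 15.627555/20.8 = 0.7513

F = 0.751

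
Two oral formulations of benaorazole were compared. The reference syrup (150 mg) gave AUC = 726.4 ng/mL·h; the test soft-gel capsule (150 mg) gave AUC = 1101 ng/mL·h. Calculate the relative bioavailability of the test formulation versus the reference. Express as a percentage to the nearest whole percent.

F_rel = (AUC_test/D_test) / (AUC_ref/D_ref)
      = (1101/150) / (726.4/150)
      = 7.34 / 4.84267 = 1.5157 = 151.57%

F_rel = 152%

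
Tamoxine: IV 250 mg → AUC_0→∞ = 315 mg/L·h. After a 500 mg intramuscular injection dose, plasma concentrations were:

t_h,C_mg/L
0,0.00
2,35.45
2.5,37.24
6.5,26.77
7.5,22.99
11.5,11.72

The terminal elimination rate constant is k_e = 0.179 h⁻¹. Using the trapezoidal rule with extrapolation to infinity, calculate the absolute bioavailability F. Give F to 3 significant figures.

Trapezoidal AUC_0→11.5 (intramuscular injection):
  [0→2]: (0.00+35.45)/2 × 2 = 35.45
  [2→2.5]: (35.45+37.24)/2 × 0.5 = 18.1725
  [2.5→6.5]: (37.24+26.77)/2 × 4 = 128.02
  [6.5→7.5]: (26.77+22.99)/2 × 1 = 24.88
  [7.5→11.5]: (22.99+11.72)/2 × 4 = 69.42
  Sum = 275.9425 mg/L·h
Tail: C_last/k_e = 11.72/0.179 = 65.475
AUC_0→∞ (intramuscular injection) = 275.9425 + 65.475 = 341.4175 mg/L·h
F = (AUC_ev/D_ev)/(AUC_iv/D_iv) = (341.4175/500)/(315/250) = 0.682835/1.26 = 0.5419

F = 0.542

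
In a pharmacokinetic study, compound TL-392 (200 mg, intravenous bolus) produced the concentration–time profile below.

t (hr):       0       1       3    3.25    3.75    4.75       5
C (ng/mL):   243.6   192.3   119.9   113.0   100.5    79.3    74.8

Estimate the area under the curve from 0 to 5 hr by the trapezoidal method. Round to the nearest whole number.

Trapezoidal AUC_0→5:
  [0→1]: (243.6+192.3)/2 × 1 = 217.95
  [1→3]: (192.3+119.9)/2 × 2 = 312.2
  [3→3.25]: (119.9+113.0)/2 × 0.25 = 29.1125
  [3.25→3.75]: (113.0+100.5)/2 × 0.5 = 53.375
  [3.75→4.75]: (100.5+79.3)/2 × 1 = 89.9
  [4.75→5]: (79.3+74.8)/2 × 0.25 = 19.2625
  Sum = 721.8 ng/mL·hr

AUC = 722 ng/mL·hr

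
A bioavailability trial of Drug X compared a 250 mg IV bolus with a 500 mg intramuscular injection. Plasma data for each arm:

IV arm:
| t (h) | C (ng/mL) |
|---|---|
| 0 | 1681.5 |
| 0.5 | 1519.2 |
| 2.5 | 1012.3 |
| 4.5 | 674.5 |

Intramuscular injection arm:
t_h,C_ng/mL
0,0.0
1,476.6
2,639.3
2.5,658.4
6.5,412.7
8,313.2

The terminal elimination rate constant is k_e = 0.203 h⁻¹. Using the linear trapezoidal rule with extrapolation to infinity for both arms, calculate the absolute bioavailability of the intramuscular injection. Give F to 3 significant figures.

F = 0.321

Trapezoidal AUC_0→4.5 (IV):
  [0→0.5]: (1681.5+1519.2)/2 × 0.5 = 800.175
  [0.5→2.5]: (1519.2+1012.3)/2 × 2 = 2531.5
  [2.5→4.5]: (1012.3+674.5)/2 × 2 = 1686.8
  Sum = 5018.475 ng/mL·h
IV tail: 674.5/0.203 = 3322.660; AUC_iv,0→∞ = 5018.475 + 3322.660 = 8341.135 ng/mL·h
Trapezoidal AUC_0→8 (intramuscular injection):
  [0→1]: (0.0+476.6)/2 × 1 = 238.3
  [1→2]: (476.6+639.3)/2 × 1 = 557.95
  [2→2.5]: (639.3+658.4)/2 × 0.5 = 324.425
  [2.5→6.5]: (658.4+412.7)/2 × 4 = 2142.2
  [6.5→8]: (412.7+313.2)/2 × 1.5 = 544.425
  Sum = 3807.3 ng/mL·h
intramuscular injection tail: 313.2/0.203 = 1542.857; AUC_ev,0→∞ = 3807.3 + 1542.857 = 5350.157 ng/mL·h
F = (AUC_ev/D_ev)/(AUC_iv/D_iv) = (5350.157/500)/(8341.135/250) = 10.700314/33.36454 = 0.3207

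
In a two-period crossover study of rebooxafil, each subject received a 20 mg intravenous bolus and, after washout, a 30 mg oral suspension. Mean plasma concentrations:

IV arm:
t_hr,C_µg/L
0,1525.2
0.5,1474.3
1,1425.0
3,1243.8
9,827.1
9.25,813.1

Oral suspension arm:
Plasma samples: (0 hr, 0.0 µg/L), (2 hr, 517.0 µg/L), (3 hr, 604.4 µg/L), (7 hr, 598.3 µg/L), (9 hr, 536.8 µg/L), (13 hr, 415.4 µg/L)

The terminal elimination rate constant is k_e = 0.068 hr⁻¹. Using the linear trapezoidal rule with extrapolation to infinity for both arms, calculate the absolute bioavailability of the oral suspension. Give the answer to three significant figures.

F = 0.374

Trapezoidal AUC_0→9.25 (IV):
  [0→0.5]: (1525.2+1474.3)/2 × 0.5 = 749.875
  [0.5→1]: (1474.3+1425.0)/2 × 0.5 = 724.825
  [1→3]: (1425.0+1243.8)/2 × 2 = 2668.8
  [3→9]: (1243.8+827.1)/2 × 6 = 6212.7
  [9→9.25]: (827.1+813.1)/2 × 0.25 = 205.025
  Sum = 10561.225 µg/L·hr
IV tail: 813.1/0.068 = 11957.353; AUC_iv,0→∞ = 10561.225 + 11957.353 = 22518.578 µg/L·hr
Trapezoidal AUC_0→13 (oral suspension):
  [0→2]: (0.0+517.0)/2 × 2 = 517.0
  [2→3]: (517.0+604.4)/2 × 1 = 560.7
  [3→7]: (604.4+598.3)/2 × 4 = 2405.4
  [7→9]: (598.3+536.8)/2 × 2 = 1135.1
  [9→13]: (536.8+415.4)/2 × 4 = 1904.4
  Sum = 6522.6 µg/L·hr
oral suspension tail: 415.4/0.068 = 6108.824; AUC_ev,0→∞ = 6522.6 + 6108.824 = 12631.424 µg/L·hr
F = (AUC_ev/D_ev)/(AUC_iv/D_iv) = (12631.424/30)/(22518.578/20) = 421.047/1125.9289 = 0.3740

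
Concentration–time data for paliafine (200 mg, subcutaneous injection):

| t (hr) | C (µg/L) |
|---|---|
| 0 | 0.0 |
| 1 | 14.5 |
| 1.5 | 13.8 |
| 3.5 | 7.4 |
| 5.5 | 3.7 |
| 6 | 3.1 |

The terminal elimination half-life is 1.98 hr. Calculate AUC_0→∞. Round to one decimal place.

Trapezoidal AUC_0→6:
  [0→1]: (0.0+14.5)/2 × 1 = 7.25
  [1→1.5]: (14.5+13.8)/2 × 0.5 = 7.075
  [1.5→3.5]: (13.8+7.4)/2 × 2 = 21.2
  [3.5→5.5]: (7.4+3.7)/2 × 2 = 11.1
  [5.5→6]: (3.7+3.1)/2 × 0.5 = 1.7
  Sum = 48.325 µg/L·hr
k_e = ln2 / t½ = 0.693147 / 1.98 = 0.3501 hr^-1
Extrapolated tail: C_last / k_e = 3.1 / 0.3501 = 8.855
AUC_0→∞ = 48.325 + 8.855 = 57.18 µg/L·hr

AUC = 57.2 µg/L·hr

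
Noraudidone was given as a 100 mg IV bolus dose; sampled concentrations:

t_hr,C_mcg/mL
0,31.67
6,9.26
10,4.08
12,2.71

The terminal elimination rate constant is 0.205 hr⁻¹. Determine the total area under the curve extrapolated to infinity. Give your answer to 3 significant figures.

Trapezoidal AUC_0→12:
  [0→6]: (31.67+9.26)/2 × 6 = 122.79
  [6→10]: (9.26+4.08)/2 × 4 = 26.68
  [10→12]: (4.08+2.71)/2 × 2 = 6.79
  Sum = 156.26 mcg/mL·hr
Extrapolated tail: C_last / k_e = 2.71 / 0.205 = 13.220
AUC_0→∞ = 156.26 + 13.220 = 169.48 mcg/mL·hr

AUC = 169 mcg/mL·hr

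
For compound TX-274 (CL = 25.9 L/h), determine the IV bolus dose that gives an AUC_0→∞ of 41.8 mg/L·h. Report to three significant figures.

Dose_iv = CL × AUC_0→∞
     = 25.9 × 41.8 = 1082.62 mg

Dose = 1080 mg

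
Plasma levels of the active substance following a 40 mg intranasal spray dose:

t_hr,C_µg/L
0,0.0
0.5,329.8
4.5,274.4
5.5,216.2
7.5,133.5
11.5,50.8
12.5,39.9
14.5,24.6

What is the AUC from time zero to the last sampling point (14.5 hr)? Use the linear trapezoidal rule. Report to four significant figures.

Trapezoidal AUC_0→14.5:
  [0→0.5]: (0.0+329.8)/2 × 0.5 = 82.45
  [0.5→4.5]: (329.8+274.4)/2 × 4 = 1208.4
  [4.5→5.5]: (274.4+216.2)/2 × 1 = 245.3
  [5.5→7.5]: (216.2+133.5)/2 × 2 = 349.7
  [7.5→11.5]: (133.5+50.8)/2 × 4 = 368.6
  [11.5→12.5]: (50.8+39.9)/2 × 1 = 45.35
  [12.5→14.5]: (39.9+24.6)/2 × 2 = 64.5
  Sum = 2364.3 µg/L·hr

AUC = 2364 µg/L·hr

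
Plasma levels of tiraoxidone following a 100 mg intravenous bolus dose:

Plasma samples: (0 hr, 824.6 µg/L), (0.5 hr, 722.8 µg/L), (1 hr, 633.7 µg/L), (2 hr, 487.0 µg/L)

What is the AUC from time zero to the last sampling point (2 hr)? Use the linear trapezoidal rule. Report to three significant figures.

AUC = 1290 µg/L·hr

Trapezoidal AUC_0→2:
  [0→0.5]: (824.6+722.8)/2 × 0.5 = 386.85
  [0.5→1]: (722.8+633.7)/2 × 0.5 = 339.125
  [1→2]: (633.7+487.0)/2 × 1 = 560.35
  Sum = 1286.325 µg/L·hr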